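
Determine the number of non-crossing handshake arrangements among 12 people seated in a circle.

132

Non-crossing handshake pairings of 2n people are counted by C_n; 12 people gives n = 6.
C_6 = C_5 · 2(2·5+1)/(5+2) = 42 · 22/7 = 132.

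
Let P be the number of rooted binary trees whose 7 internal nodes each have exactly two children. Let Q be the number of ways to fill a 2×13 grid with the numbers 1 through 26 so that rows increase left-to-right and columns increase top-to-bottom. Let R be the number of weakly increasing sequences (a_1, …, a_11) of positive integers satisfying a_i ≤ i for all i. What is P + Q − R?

684543

The number of full binary trees on 7 internal nodes is the Catalan number C_7. So P = C_7 = 429.
Standard Young tableaux of shape 2×n are counted by C_n; here n = 13. So Q = C_13 = 742900.
Such sub-staircase sequences of length n are counted by C_n; here n = 11. So R = C_11 = 58786.
P + Q − R = 429 + 742900 − 58786 = 684543.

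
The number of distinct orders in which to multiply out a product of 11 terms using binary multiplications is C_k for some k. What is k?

Bracketing 11 factors into binary products is counted by C_{11−1} = C_10.

10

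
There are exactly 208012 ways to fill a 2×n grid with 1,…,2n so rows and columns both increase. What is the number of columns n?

Standard Young tableaux of shape 2×n are counted by C_n. Since C_12 = 208012, the index is 12.

12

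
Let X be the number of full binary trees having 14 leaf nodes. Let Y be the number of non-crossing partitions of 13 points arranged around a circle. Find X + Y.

1485800

A full binary tree with L leaves has L−1 internal nodes and is counted by C_{L−1}; L = 14 gives C_13. So X = C_13 = 742900.
The non-crossing partitions of [13] form a lattice of size C_13. So Y = C_13 = 742900.
X + Y = 742900 + 742900 = 1485800.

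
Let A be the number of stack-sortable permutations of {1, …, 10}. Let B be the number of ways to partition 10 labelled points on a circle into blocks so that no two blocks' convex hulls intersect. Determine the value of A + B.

33592

Stack-sortable permutations are exactly the 231-avoiding ones, counted by C_n; here n = 10. So A = C_10 = 16796.
Non-crossing partitions of an n-element set are counted by C_n; here n = 10. So B = C_10 = 16796.
A + B = 16796 + 16796 = 33592.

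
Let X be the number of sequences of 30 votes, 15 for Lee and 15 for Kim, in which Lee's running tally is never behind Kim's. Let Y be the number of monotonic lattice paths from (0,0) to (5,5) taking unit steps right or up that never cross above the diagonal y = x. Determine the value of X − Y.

Reading a vote for the leader as '(' and for the other as ')' turns such a sequence into a balanced string of 15 pairs, so the count is C_15. So X = C_15 = 9694845.
Monotone paths in an n×n grid that stay weakly below the diagonal are counted by C_n; here n = 5. So Y = C_5 = 42.
X − Y = 9694845 − 42 = 9694803.

9694803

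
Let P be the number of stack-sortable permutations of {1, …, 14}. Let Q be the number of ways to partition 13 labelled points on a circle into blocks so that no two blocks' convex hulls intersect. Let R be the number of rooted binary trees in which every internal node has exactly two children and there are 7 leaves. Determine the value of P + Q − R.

Stack-sortable permutations are exactly the 231-avoiding ones, counted by C_n; here n = 14. So P = C_14 = 2674440.
The non-crossing partitions of [13] form a lattice of size C_13. So Q = C_13 = 742900.
A full binary tree with L leaves has L−1 internal nodes and is counted by C_{L−1}; L = 7 gives C_6. So R = C_6 = 132.
P + Q − R = 2674440 + 742900 − 132 = 3417208.

3417208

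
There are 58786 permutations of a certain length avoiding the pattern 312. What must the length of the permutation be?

Permutations of [n] avoiding a fixed length-3 pattern are counted by C_n, and C_11 = 58786.

11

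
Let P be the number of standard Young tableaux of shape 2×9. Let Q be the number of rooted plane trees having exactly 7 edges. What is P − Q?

4433

Standard Young tableaux of shape 2×n are counted by C_n; here n = 9. So P = C_9 = 4862.
A rooted plane tree with 7 edges has 8 nodes, and the count is C_7. So Q = C_7 = 429.
P − Q = 4862 − 429 = 4433.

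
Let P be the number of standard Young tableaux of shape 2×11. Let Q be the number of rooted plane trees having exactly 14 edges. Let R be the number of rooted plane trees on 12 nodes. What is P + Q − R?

Standard Young tableaux of shape 2×n are counted by C_n; here n = 11. So P = C_11 = 58786.
Rooted ordered trees with n edges are counted by C_n; here n = 14. So Q = C_14 = 2674440.
Rooted ordered (plane) trees on m nodes have m−1 edges and are counted by C_{m−1}; m = 12 gives C_11. So R = C_11 = 58786.
P + Q − R = 58786 + 2674440 − 58786 = 2674440.

2674440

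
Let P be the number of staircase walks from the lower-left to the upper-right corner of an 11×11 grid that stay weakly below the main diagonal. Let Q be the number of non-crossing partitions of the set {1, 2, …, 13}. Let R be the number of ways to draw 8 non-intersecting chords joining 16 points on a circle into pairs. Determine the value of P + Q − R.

Sub-diagonal monotone paths from (0,0) to (11,11) biject with Dyck paths of semilength 11, giving C_11. So P = C_11 = 58786.
Non-crossing partitions of an n-element set are counted by C_n; here n = 13. So Q = C_13 = 742900.
Pairing 16 circle points by 8 non-crossing chords gives C_8 matchings. So R = C_8 = 1430.
P + Q − R = 58786 + 742900 − 1430 = 800256.

800256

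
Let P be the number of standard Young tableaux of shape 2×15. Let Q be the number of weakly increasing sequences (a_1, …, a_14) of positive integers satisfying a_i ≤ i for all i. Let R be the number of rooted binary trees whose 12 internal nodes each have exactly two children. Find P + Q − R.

Standard Young tableaux of shape 2×n are counted by C_n; here n = 15. So P = C_15 = 9694845.
Weakly increasing sequences with a_i ≤ i biject with Dyck paths of semilength 14, so there are C_14. So Q = C_14 = 2674440.
The number of full binary trees on 12 internal nodes is the Catalan number C_12. So R = C_12 = 208012.
P + Q − R = 9694845 + 2674440 − 208012 = 12161273.

12161273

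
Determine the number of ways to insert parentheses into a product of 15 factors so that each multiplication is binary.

2674440

Bracketing 15 factors into binary products is counted by C_{15−1} = C_14.
C_14 = C(28,14)/15 = 40116600/15 = 2674440.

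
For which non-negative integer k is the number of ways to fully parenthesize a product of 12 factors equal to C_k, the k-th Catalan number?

11

Parenthesizations of m factors correspond to full binary trees with m leaves, counted by C_{m−1}; m = 12 gives C_11.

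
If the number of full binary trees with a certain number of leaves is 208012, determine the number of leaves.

13

Full binary trees with L leaves are counted by C_{L−1}, and C_12 = 208012.
So the index is 12, and the number of leaves is 12 + 1 = 13.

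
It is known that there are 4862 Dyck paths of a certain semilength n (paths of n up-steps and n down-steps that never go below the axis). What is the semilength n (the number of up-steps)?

Dyck paths of semilength n are counted by C_n, and C_9 = 4862.

9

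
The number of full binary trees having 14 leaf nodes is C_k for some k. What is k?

Full binary trees with 14 leaves have 14−1 = 13 internal nodes, so there are C_13 of them.

13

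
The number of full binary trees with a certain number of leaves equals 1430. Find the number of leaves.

9

Full binary trees with L leaves are counted by C_{L−1}. The Catalan number equal to 1430 is C_8.
So the index is 8, and the number of leaves is 8 + 1 = 9.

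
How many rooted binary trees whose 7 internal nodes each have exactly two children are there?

The number of full binary trees on 7 internal nodes is the Catalan number C_7.
C_7 = C_6 · 2(2·6+1)/(6+2) = 132 · 26/8 = 429.

429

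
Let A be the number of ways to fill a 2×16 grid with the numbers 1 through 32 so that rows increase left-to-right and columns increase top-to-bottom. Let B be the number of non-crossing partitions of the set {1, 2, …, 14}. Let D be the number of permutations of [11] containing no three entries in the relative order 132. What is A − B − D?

32624444

Standard Young tableaux of shape 2×n are counted by C_n; here n = 16. So A = C_16 = 35357670.
Non-crossing partitions of an n-element set are counted by C_n; here n = 14. So B = C_14 = 2674440.
Permutations of [n] avoiding any single length-3 pattern are counted by C_n; here n = 11. So D = C_11 = 58786.
A − B − D = 35357670 − 2674440 − 58786 = 32624444.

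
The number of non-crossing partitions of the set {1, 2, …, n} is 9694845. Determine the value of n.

Non-crossing partitions of [n] are counted by C_n, and C_15 = 9694845.

15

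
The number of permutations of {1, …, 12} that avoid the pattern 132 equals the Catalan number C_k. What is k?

12

For any fixed pattern of length 3, the pattern-avoiding permutations of [12] number C_12.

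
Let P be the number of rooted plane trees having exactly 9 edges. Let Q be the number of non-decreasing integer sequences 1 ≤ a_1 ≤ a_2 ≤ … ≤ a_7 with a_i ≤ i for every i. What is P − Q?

Rooted ordered trees with n edges are counted by C_n; here n = 9. So P = C_9 = 4862.
Weakly increasing sequences with a_i ≤ i biject with Dyck paths of semilength 7, so there are C_7. So Q = C_7 = 429.
P − Q = 4862 − 429 = 4433.

4433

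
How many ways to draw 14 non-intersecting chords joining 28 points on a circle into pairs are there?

Pairing 28 circle points by 14 non-crossing chords gives C_14 matchings.
C_14 = C(28,14)/15 = 40116600/15 = 2674440.

2674440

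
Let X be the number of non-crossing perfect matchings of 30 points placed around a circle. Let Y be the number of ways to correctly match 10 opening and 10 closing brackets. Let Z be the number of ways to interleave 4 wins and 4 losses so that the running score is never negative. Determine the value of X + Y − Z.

Pairing 30 circle points by 15 non-crossing chords gives C_15 matchings. So X = C_15 = 9694845.
A balanced arrangement of 10 bracket pairs is a Dyck word of semilength 10, so the count is C_10. So Y = C_10 = 16796.
Ballot sequences with n votes each where one side never trails are Dyck words, counted by C_n; here n = 4. So Z = C_4 = 14.
X + Y − Z = 9694845 + 16796 − 14 = 9711627.

9711627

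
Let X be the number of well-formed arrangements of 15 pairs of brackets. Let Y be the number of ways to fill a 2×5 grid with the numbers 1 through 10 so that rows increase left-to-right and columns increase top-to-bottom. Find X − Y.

9694803

Balanced strings of n pairs of brackets are counted by C_n; here n = 15. So X = C_15 = 9694845.
By the hook-length formula (or a Dyck-path bijection), SYT of shape 2×5 number C_5. So Y = C_5 = 42.
X − Y = 9694845 − 42 = 9694803.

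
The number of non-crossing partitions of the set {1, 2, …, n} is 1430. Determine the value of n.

Non-crossing partitions of [n] are counted by C_n. Since C_8 = 1430, the index is 8.

8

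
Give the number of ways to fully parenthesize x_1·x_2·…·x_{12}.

58786

Ways to associate a product of 12 factors correspond to binary trees on 12 leaves, so the count is C_11.
C_11 = C(22,11)/12 = 705432/12 = 58786.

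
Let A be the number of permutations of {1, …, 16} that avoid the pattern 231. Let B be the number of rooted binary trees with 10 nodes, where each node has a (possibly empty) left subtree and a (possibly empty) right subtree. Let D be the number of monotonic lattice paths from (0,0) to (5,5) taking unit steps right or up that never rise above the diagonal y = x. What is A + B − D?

Permutations of [n] avoiding any single length-3 pattern are counted by C_n; here n = 16. So A = C_16 = 35357670.
Rooted binary trees with 10 nodes (each child slot possibly empty) number C_10. So B = C_10 = 16796.
Monotone paths in an n×n grid that stay weakly below the diagonal are counted by C_n; here n = 5. So D = C_5 = 42.
A + B − D = 35357670 + 16796 − 42 = 35374424.

35374424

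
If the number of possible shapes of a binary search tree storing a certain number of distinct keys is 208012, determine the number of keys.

12

Binary search tree shapes on n keys are counted by C_n. Since C_12 = 208012, the index is 12.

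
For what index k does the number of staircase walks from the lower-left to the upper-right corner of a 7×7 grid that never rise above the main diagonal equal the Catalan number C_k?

7

Sub-diagonal monotone paths from (0,0) to (7,7) biject with Dyck paths of semilength 7, giving C_7.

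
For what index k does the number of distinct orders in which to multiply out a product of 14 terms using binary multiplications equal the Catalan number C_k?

13

Bracketing 14 factors into binary products is counted by C_{14−1} = C_13.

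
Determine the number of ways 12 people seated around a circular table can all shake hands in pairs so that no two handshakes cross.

132

With 12 = 2·6 people, non-crossing handshake pairings are non-crossing perfect matchings on a circle, counted by C_6.
C_6 = C(12,6)/7 = 924/7 = 132.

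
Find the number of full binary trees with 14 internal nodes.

Full binary trees with n internal nodes are counted by C_n; here n = 14.
C_14 = C(28,14)/15 = 40116600/15 = 2674440.

2674440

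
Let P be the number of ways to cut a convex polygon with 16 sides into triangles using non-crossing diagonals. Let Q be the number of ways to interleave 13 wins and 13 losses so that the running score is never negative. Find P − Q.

A convex 16-gon is triangulated into 14 triangles, and the number of such triangulations is the Catalan number C_{16−2} = C_14. So P = C_14 = 2674440.
Ballot sequences with n votes each where one side never trails are Dyck words, counted by C_n; here n = 13. So Q = C_13 = 742900.
P − Q = 2674440 − 742900 = 1931540.

1931540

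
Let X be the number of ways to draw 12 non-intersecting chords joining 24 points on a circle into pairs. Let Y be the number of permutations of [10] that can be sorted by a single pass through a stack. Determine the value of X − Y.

191216

Non-crossing perfect matchings of 2n points on a circle are counted by C_n; with 24 points, n = 12. So X = C_12 = 208012.
Stack-sortable permutations are exactly the 231-avoiding ones, counted by C_n; here n = 10. So Y = C_10 = 16796.
X − Y = 208012 − 16796 = 191216.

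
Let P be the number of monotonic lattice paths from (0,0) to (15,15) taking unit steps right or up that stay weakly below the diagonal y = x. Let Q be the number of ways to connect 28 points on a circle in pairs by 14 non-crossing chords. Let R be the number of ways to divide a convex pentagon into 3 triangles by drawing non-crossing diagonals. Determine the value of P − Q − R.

Monotone paths in an n×n grid that stay weakly below the diagonal are counted by C_n; here n = 15. So P = C_15 = 9694845.
Pairing 28 circle points by 14 non-crossing chords gives C_14 matchings. So Q = C_14 = 2674440.
A convex 5-gon is triangulated into 3 triangles, and the number of such triangulations is the Catalan number C_{5−2} = C_3. So R = C_3 = 5.
P − Q − R = 9694845 − 2674440 − 5 = 7020400.

7020400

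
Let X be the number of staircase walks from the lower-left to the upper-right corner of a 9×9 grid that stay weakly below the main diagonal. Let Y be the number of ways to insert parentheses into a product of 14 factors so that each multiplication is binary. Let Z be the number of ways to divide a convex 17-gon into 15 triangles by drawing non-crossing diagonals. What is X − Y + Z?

8956807

Monotone paths in an n×n grid that stay weakly below the diagonal are counted by C_n; here n = 9. So X = C_9 = 4862.
Ways to associate a product of 14 factors correspond to binary trees on 14 leaves, so the count is C_13. So Y = C_13 = 742900.
A convex 17-gon is triangulated into 15 triangles, and the number of such triangulations is the Catalan number C_{17−2} = C_15. So Z = C_15 = 9694845.
X − Y + Z = 4862 − 742900 + 9694845 = 8956807.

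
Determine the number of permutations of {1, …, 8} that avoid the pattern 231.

Permutations of [n] avoiding any single length-3 pattern are counted by C_n; here n = 8.
C_8 = 1430.

1430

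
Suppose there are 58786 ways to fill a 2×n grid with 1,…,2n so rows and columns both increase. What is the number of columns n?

11

Standard Young tableaux of shape 2×n are counted by C_n; 58786 = C_11.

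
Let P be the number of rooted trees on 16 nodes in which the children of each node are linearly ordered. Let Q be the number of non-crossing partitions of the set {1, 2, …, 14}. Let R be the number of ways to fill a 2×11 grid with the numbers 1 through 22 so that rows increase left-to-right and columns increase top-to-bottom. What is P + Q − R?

Rooted ordered (plane) trees on m nodes have m−1 edges and are counted by C_{m−1}; m = 16 gives C_15. So P = C_15 = 9694845.
The non-crossing partitions of [14] form a lattice of size C_14. So Q = C_14 = 2674440.
Standard Young tableaux of shape 2×n are counted by C_n; here n = 11. So R = C_11 = 58786.
P + Q − R = 9694845 + 2674440 − 58786 = 12310499.

12310499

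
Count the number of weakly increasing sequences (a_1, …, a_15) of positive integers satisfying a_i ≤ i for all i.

Such sub-staircase sequences of length n are counted by C_n; here n = 15.
C_15 = C(30,15)/16 = 155117520/16 = 9694845.

9694845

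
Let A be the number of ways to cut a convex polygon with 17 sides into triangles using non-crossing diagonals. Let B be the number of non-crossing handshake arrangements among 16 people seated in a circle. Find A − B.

A convex 17-gon is triangulated into 15 triangles, and the number of such triangulations is the Catalan number C_{17−2} = C_15. So A = C_15 = 9694845.
With 16 = 2·8 people, non-crossing handshake pairings are non-crossing perfect matchings on a circle, counted by C_8. So B = C_8 = 1430.
A − B = 9694845 − 1430 = 9693415.

9693415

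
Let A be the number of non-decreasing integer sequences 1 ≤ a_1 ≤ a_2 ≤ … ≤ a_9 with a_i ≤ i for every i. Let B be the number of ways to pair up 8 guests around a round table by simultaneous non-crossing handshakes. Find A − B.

4848

Such sub-staircase sequences of length n are counted by C_n; here n = 9. So A = C_9 = 4862.
Non-crossing handshake pairings of 2n people are counted by C_n; 8 people gives n = 4. So B = C_4 = 14.
A − B = 4862 − 14 = 4848.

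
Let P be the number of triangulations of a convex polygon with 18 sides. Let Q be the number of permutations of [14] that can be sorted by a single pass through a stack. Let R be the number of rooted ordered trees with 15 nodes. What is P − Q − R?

30008790

A convex 18-gon is triangulated into 16 triangles, and the number of such triangulations is the Catalan number C_{18−2} = C_16. So P = C_16 = 35357670.
By Knuth's characterisation, the stack-sortable permutations of length 14 are the 231-avoiders, numbering C_14. So Q = C_14 = 2674440.
A rooted plane tree on 15 nodes has 14 edges, and such trees are counted by C_14. So R = C_14 = 2674440.
P − Q − R = 35357670 − 2674440 − 2674440 = 30008790.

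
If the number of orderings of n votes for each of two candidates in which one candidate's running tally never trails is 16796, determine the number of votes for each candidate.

10

Such ballot sequences with n votes each are counted by C_n, and C_10 = 16796.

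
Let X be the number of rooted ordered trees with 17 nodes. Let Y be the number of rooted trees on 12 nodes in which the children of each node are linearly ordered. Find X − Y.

35298884

A rooted plane tree on 17 nodes has 16 edges, and such trees are counted by C_16. So X = C_16 = 35357670.
A rooted plane tree on 12 nodes has 11 edges, and such trees are counted by C_11. So Y = C_11 = 58786.
X − Y = 35357670 − 58786 = 35298884.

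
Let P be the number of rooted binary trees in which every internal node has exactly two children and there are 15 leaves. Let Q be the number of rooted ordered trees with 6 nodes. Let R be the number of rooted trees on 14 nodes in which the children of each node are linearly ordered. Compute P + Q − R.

Full binary trees with 15 leaves have 15−1 = 14 internal nodes, so there are C_14 of them. So P = C_14 = 2674440.
Rooted ordered (plane) trees on m nodes have m−1 edges and are counted by C_{m−1}; m = 6 gives C_5. So Q = C_5 = 42.
A rooted plane tree on 14 nodes has 13 edges, and such trees are counted by C_13. So R = C_13 = 742900.
P + Q − R = 2674440 + 42 − 742900 = 1931582.

1931582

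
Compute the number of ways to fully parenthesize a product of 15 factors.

2674440

Bracketing 15 factors into binary products is counted by C_{15−1} = C_14.
C_14 = C(28,14)/15 = 40116600/15 = 2674440.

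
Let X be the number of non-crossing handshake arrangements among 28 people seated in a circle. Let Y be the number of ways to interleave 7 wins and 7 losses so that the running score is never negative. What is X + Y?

Non-crossing handshake pairings of 2n people are counted by C_n; 28 people gives n = 14. So X = C_14 = 2674440.
Ballot sequences with n votes each where one side never trails are Dyck words, counted by C_n; here n = 7. So Y = C_7 = 429.
X + Y = 2674440 + 429 = 2674869.

2674869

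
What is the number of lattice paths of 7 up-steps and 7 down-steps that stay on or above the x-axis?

A Dyck path with 7 up-steps and 7 down-steps has semilength 7, so there are C_7 of them.
C_7 = C(14,7)/8 = 3432/8 = 429.

429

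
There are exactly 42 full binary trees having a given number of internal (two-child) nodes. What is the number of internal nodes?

Full binary trees with n internal nodes are counted by C_n. Since C_5 = 42, the index is 5.

5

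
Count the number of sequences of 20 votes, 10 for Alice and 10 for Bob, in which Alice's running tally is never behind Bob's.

Ballot sequences with n votes each where one side never trails are Dyck words, counted by C_n; here n = 10.
C_10 = 16796.

16796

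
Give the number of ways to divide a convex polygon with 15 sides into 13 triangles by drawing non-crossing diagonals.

The number of triangulations of a 15-gon is the Catalan number C_13 (index = sides − 2).
C_13 = C(26,13)/14 = 10400600/14 = 742900.

742900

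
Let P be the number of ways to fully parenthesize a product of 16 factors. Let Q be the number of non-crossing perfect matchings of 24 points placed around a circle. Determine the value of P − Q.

Parenthesizations of m factors correspond to full binary trees with m leaves, counted by C_{m−1}; m = 16 gives C_15. So P = C_15 = 9694845.
Pairing 24 circle points by 12 non-crossing chords gives C_12 matchings. So Q = C_12 = 208012.
P − Q = 9694845 − 208012 = 9486833.

9486833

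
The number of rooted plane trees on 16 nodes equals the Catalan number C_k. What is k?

Rooted ordered (plane) trees on m nodes have m−1 edges and are counted by C_{m−1}; m = 16 gives C_15.

15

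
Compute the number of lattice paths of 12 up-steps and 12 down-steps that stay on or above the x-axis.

208012

Dyck paths of semilength n (length 2n) are counted by C_n; here n = 12.
C_12 = C(24,12)/13 = 2704156/13 = 208012.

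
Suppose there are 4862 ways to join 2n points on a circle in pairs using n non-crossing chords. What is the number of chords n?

Non-crossing pairings of 2n points on a circle are counted by C_n, and C_9 = 4862.

9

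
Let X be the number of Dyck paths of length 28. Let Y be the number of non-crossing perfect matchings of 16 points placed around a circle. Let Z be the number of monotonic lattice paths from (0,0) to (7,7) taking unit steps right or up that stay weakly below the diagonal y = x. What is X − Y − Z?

2672581

Paths of 14 up- and 14 down-steps that never dip below the axis are Dyck paths; their count is C_14. So X = C_14 = 2674440.
Pairing 16 circle points by 8 non-crossing chords gives C_8 matchings. So Y = C_8 = 1430.
Sub-diagonal monotone paths from (0,0) to (7,7) biject with Dyck paths of semilength 7, giving C_7. So Z = C_7 = 429.
X − Y − Z = 2674440 − 1430 − 429 = 2672581.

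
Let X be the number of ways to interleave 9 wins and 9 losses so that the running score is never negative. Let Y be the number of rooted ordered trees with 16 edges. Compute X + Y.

Ballot sequences with n votes each where one side never trails are Dyck words, counted by C_n; here n = 9. So X = C_9 = 4862.
A rooted plane tree with 16 edges has 17 nodes, and the count is C_16. So Y = C_16 = 35357670.
X + Y = 4862 + 35357670 = 35362532.

35362532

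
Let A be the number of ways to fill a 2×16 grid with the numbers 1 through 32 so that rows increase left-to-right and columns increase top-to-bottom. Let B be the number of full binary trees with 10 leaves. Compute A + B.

35362532

Standard Young tableaux of shape 2×n are counted by C_n; here n = 16. So A = C_16 = 35357670.
A full binary tree with L leaves has L−1 internal nodes and is counted by C_{L−1}; L = 10 gives C_9. So B = C_9 = 4862.
A + B = 35357670 + 4862 = 35362532.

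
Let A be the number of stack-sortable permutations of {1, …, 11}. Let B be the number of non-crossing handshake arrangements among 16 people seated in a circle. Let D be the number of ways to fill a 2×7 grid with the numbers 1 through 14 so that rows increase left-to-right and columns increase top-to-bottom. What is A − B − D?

56927

Stack-sortable permutations are exactly the 231-avoiding ones, counted by C_n; here n = 11. So A = C_11 = 58786.
With 16 = 2·8 people, non-crossing handshake pairings are non-crossing perfect matchings on a circle, counted by C_8. So B = C_8 = 1430.
By the hook-length formula (or a Dyck-path bijection), SYT of shape 2×7 number C_7. So D = C_7 = 429.
A − B − D = 58786 − 1430 − 429 = 56927.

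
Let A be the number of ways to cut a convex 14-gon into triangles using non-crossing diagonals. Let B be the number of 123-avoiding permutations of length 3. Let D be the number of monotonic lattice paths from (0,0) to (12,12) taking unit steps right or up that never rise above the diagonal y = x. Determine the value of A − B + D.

416019

A convex 14-gon is triangulated into 12 triangles, and the number of such triangulations is the Catalan number C_{14−2} = C_12. So A = C_12 = 208012.
Permutations of [n] avoiding any single length-3 pattern are counted by C_n; here n = 3. So B = C_3 = 5.
Monotone paths in an n×n grid that stay weakly below the diagonal are counted by C_n; here n = 12. So D = C_12 = 208012.
A − B + D = 208012 − 5 + 208012 = 416019.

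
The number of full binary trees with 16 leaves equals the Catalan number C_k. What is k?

15

Full binary trees with 16 leaves have 16−1 = 15 internal nodes, so there are C_15 of them.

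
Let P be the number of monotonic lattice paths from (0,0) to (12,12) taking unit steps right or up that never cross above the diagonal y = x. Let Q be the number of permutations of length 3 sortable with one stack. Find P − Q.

208007

Monotone paths in an n×n grid that stay weakly below the diagonal are counted by C_n; here n = 12. So P = C_12 = 208012.
By Knuth's characterisation, the stack-sortable permutations of length 3 are the 231-avoiders, numbering C_3. So Q = C_3 = 5.
P − Q = 208012 − 5 = 208007.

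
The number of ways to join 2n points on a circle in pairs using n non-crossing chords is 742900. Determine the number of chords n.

13

Non-crossing pairings of 2n points on a circle are counted by C_n. The Catalan number equal to 742900 is C_13.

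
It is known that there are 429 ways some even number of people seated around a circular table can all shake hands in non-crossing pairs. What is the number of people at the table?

Non-crossing handshake pairings of 2n people are counted by C_n. The Catalan number equal to 429 is C_7.
So n = 7, and there are 2n = 14 people.

14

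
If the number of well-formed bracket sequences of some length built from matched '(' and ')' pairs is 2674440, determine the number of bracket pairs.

Balanced strings of n bracket-pairs are counted by C_n; 2674440 = C_14.

14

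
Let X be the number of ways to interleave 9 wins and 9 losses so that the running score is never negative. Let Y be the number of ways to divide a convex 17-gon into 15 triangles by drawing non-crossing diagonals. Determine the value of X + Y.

Reading a vote for the leader as '(' and for the other as ')' turns such a sequence into a balanced string of 9 pairs, so the count is C_9. So X = C_9 = 4862.
A convex 17-gon is triangulated into 15 triangles, and the number of such triangulations is the Catalan number C_{17−2} = C_15. So Y = C_15 = 9694845.
X + Y = 4862 + 9694845 = 9699707.

9699707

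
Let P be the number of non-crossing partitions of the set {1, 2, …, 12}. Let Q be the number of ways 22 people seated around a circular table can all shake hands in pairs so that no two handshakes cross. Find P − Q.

149226

Non-crossing partitions of an n-element set are counted by C_n; here n = 12. So P = C_12 = 208012.
With 22 = 2·11 people, non-crossing handshake pairings are non-crossing perfect matchings on a circle, counted by C_11. So Q = C_11 = 58786.
P − Q = 208012 − 58786 = 149226.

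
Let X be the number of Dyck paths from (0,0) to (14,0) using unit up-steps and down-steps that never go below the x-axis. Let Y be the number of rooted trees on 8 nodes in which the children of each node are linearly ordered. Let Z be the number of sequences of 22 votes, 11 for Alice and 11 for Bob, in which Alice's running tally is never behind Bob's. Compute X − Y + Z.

Dyck paths of semilength n (length 2n) are counted by C_n; here n = 7. So X = C_7 = 429.
A rooted plane tree on 8 nodes has 7 edges, and such trees are counted by C_7. So Y = C_7 = 429.
Reading a vote for the leader as '(' and for the other as ')' turns such a sequence into a balanced string of 11 pairs, so the count is C_11. So Z = C_11 = 58786.
X − Y + Z = 429 − 429 + 58786 = 58786.

58786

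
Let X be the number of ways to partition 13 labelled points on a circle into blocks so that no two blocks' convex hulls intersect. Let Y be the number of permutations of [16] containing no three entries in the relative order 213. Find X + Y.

Non-crossing partitions of an n-element set are counted by C_n; here n = 13. So X = C_13 = 742900.
For any fixed pattern of length 3, the pattern-avoiding permutations of [16] number C_16. So Y = C_16 = 35357670.
X + Y = 742900 + 35357670 = 36100570.

36100570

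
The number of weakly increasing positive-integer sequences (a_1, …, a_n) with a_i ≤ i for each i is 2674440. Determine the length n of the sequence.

Such sub-staircase sequences of length n are counted by C_n; 2674440 = C_14.

14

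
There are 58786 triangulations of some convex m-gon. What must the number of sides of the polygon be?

Triangulations of a convex m-gon are counted by C_{m−2}. The Catalan number equal to 58786 is C_11.
So m − 2 = 11, giving m = 13 sides.

13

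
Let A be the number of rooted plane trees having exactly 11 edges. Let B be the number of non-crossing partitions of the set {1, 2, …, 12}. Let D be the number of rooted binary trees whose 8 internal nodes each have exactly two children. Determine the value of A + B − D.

A rooted plane tree with 11 edges has 12 nodes, and the count is C_11. So A = C_11 = 58786.
The non-crossing partitions of [12] form a lattice of size C_12. So B = C_12 = 208012.
Full binary trees with n internal nodes are counted by C_n; here n = 8. So D = C_8 = 1430.
A + B − D = 58786 + 208012 − 1430 = 265368.

265368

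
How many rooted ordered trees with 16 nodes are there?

9694845

A rooted plane tree on 16 nodes has 15 edges, and such trees are counted by C_15.
C_15 = C(30,15)/16 = 155117520/16 = 9694845.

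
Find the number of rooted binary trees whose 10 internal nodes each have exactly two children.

16796

The number of full binary trees on 10 internal nodes is the Catalan number C_10.
C_10 = C(20,10)/11 = 184756/11 = 16796.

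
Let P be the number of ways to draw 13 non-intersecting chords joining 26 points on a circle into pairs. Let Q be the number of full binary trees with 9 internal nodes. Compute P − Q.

738038

Non-crossing perfect matchings of 2n points on a circle are counted by C_n; with 26 points, n = 13. So P = C_13 = 742900.
The number of full binary trees on 9 internal nodes is the Catalan number C_9. So Q = C_9 = 4862.
P − Q = 742900 − 4862 = 738038.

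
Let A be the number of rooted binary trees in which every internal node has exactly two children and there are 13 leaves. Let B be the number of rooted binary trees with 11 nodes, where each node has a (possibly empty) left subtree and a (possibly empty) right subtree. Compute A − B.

149226

Full binary trees with 13 leaves have 13−1 = 12 internal nodes, so there are C_12 of them. So A = C_12 = 208012.
There are C_n binary search tree shapes on n keys; with n = 11 that is C_11. So B = C_11 = 58786.
A − B = 208012 − 58786 = 149226.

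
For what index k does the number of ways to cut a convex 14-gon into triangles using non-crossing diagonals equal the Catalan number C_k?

12

The number of triangulations of a 14-gon is the Catalan number C_12 (index = sides − 2).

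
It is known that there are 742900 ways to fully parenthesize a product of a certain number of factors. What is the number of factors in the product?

14

Parenthesizations of m factors are counted by C_{m−1}, and C_13 = 742900.
So the index is 13, and the number of factors is 13 + 1 = 14.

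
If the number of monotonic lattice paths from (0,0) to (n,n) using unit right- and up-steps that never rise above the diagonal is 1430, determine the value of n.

8

Such diagonal-avoiding paths in an n×n grid are counted by C_n. Since C_8 = 1430, the index is 8.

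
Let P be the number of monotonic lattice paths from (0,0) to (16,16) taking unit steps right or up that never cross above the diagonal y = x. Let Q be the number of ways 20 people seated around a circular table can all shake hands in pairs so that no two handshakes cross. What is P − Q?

Sub-diagonal monotone paths from (0,0) to (16,16) biject with Dyck paths of semilength 16, giving C_16. So P = C_16 = 35357670.
Non-crossing handshake pairings of 2n people are counted by C_n; 20 people gives n = 10. So Q = C_10 = 16796.
P − Q = 35357670 − 16796 = 35340874.

35340874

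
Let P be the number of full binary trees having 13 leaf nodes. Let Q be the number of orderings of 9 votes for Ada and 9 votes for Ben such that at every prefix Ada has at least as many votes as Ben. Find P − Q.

Full binary trees with 13 leaves have 13−1 = 12 internal nodes, so there are C_12 of them. So P = C_12 = 208012.
Reading a vote for the leader as '(' and for the other as ')' turns such a sequence into a balanced string of 9 pairs, so the count is C_9. So Q = C_9 = 4862.
P − Q = 208012 − 4862 = 203150.

203150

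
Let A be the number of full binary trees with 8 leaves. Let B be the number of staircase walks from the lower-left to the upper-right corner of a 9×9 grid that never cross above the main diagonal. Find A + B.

5291

Full binary trees with 8 leaves have 8−1 = 7 internal nodes, so there are C_7 of them. So A = C_7 = 429.
Monotone paths in an n×n grid that stay weakly below the diagonal are counted by C_n; here n = 9. So B = C_9 = 4862.
A + B = 429 + 4862 = 5291.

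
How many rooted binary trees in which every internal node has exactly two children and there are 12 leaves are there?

A full binary tree with L leaves has L−1 internal nodes and is counted by C_{L−1}; L = 12 gives C_11.
C_11 = C(22,11)/12 = 705432/12 = 58786.

58786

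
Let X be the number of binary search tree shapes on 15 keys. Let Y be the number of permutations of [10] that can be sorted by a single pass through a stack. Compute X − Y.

9678049

Rooted binary trees with 15 nodes (each child slot possibly empty) number C_15. So X = C_15 = 9694845.
By Knuth's characterisation, the stack-sortable permutations of length 10 are the 231-avoiders, numbering C_10. So Y = C_10 = 16796.
X − Y = 9694845 − 16796 = 9678049.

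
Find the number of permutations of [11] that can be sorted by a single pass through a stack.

58786

Stack-sortable permutations are exactly the 231-avoiding ones, counted by C_n; here n = 11.
C_11 = C(22,11)/12 = 705432/12 = 58786.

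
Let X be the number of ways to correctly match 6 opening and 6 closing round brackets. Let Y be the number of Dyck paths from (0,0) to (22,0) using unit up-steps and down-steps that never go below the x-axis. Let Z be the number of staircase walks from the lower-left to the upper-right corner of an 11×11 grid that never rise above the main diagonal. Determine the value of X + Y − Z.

132

A balanced arrangement of 6 bracket pairs is a Dyck word of semilength 6, so the count is C_6. So X = C_6 = 132.
Dyck paths of semilength n (length 2n) are counted by C_n; here n = 11. So Y = C_11 = 58786.
Sub-diagonal monotone paths from (0,0) to (11,11) biject with Dyck paths of semilength 11, giving C_11. So Z = C_11 = 58786.
X + Y − Z = 132 + 58786 − 58786 = 132.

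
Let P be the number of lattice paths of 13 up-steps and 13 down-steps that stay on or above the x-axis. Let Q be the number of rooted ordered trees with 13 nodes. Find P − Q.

Paths of 13 up- and 13 down-steps that never dip below the axis are Dyck paths; their count is C_13. So P = C_13 = 742900.
A rooted plane tree on 13 nodes has 12 edges, and such trees are counted by C_12. So Q = C_12 = 208012.
P − Q = 742900 − 208012 = 534888.

534888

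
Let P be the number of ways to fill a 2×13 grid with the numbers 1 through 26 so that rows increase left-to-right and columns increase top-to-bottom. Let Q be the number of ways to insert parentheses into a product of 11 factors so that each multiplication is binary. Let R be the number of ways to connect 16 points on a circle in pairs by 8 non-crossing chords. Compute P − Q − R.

Standard Young tableaux of shape 2×n are counted by C_n; here n = 13. So P = C_13 = 742900.
Ways to associate a product of 11 factors correspond to binary trees on 11 leaves, so the count is C_10. So Q = C_10 = 16796.
Pairing 16 circle points by 8 non-crossing chords gives C_8 matchings. So R = C_8 = 1430.
P − Q − R = 742900 − 16796 − 1430 = 724674.

724674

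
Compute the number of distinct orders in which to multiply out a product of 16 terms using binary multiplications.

Parenthesizations of m factors correspond to full binary trees with m leaves, counted by C_{m−1}; m = 16 gives C_15.
C_15 = C(30,15)/16 = 155117520/16 = 9694845.

9694845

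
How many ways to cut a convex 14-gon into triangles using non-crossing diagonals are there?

A convex 14-gon is triangulated into 12 triangles, and the number of such triangulations is the Catalan number C_{14−2} = C_12.
C_12 = 208012.

208012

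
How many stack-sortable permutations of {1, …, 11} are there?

Stack-sortable permutations are exactly the 231-avoiding ones, counted by C_n; here n = 11.
C_11 = C_10 · 2(2·10+1)/(10+2) = 16796 · 42/12 = 58786.

58786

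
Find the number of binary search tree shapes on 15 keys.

9694845

There are C_n binary search tree shapes on n keys; with n = 15 that is C_15.
C_15 = 9694845.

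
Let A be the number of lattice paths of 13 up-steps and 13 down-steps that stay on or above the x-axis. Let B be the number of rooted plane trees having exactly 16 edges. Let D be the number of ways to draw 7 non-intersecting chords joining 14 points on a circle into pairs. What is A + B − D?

36100141

Paths of 13 up- and 13 down-steps that never dip below the axis are Dyck paths; their count is C_13. So A = C_13 = 742900.
Rooted ordered trees with n edges are counted by C_n; here n = 16. So B = C_16 = 35357670.
Pairing 14 circle points by 7 non-crossing chords gives C_7 matchings. So D = C_7 = 429.
A + B − D = 742900 + 35357670 − 429 = 36100141.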